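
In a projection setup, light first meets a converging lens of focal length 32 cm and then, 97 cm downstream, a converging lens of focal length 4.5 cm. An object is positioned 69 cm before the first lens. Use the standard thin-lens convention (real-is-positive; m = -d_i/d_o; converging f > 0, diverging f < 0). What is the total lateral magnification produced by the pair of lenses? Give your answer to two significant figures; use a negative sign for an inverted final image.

0.12

Lens 1: 1/d_i1 = 1/f_1 - 1/d_o1 = 1/32 - 1/69 = 0.01676 cm^-1, so d_i1 = 59.676 cm.
m_1 = -(59.676)/69 = -0.8649.
Object distance for lens 2: d_o2 = 97 - 59.676 = 37.324 cm.
Lens 2: 1/d_i2 = 1/f_2 - 1/d_o2 = 1/4.5 - 1/(37.324) = 0.19543 cm^-1, so d_i2 = 5.117 cm.
m_2 = -(5.117)/(37.324) = -0.1371.
Total m = m_1 x m_2 = (-0.8649)(-0.1371) = 0.1186.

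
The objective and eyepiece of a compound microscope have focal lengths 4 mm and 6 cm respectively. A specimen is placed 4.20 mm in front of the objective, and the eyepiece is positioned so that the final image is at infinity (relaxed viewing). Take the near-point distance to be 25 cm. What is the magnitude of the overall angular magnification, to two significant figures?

Convert to cm: f_obj = 4 mm = 0.4 cm; d_o = 4.20 mm = 0.42 cm.
Objective: 1/d_i = 1/f_obj - 1/d_o = 1/0.4 - 1/0.42 = 0.11905 cm^-1, so d_i = 8.400 cm.
m_obj = -d_i/d_o = -8.400/0.42 = -20.000.
Eyepiece angular magnification (image at infinity): M_eye = D/f_e = 25/6 = 4.167.
Overall M = m_obj x M_eye = (-20.000)(4.167) = -83.33.
|M| = 83.33.

83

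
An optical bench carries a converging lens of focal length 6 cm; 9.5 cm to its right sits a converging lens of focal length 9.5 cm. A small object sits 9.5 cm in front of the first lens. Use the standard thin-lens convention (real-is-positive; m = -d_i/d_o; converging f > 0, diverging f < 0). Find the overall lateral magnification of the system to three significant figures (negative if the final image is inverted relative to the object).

-1.00

First lens: d_i1 = 1/(1/6 - 1/9.5) = 16.286 cm.
m_1 = -(16.286)/9.5 = -1.7143.
This image would form 16.286 cm past lens 1, i.e. 6.786 cm beyond lens 2, so it is a virtual object for lens 2: d_o2 = 9.5 - 16.286 = -6.786 cm.
Second lens: d_i2 = 1/(1/9.5 - 1/(-6.786)) = 3.958 cm.
m_2 = -(3.958)/(-6.786) = 0.5833.
Total m = m_1 x m_2 = (-1.7143)(0.5833) = -1.0000.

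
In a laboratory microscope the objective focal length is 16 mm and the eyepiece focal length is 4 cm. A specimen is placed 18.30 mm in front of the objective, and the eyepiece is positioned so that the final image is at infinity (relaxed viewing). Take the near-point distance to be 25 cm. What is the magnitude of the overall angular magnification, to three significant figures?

43.5

Convert to cm: f_obj = 16 mm = 1.6 cm; d_o = 18.30 mm = 1.83 cm.
Objective: 1/d_i = 1/f_obj - 1/d_o = 1/1.6 - 1/1.83 = 0.07855 cm^-1, so d_i = 12.730 cm.
m_obj = -d_i/d_o = -12.730/1.83 = -6.957.
Eyepiece angular magnification (image at infinity): M_eye = D/f_e = 25/4 = 6.250.
Overall M = m_obj x M_eye = (-6.957)(6.250) = -43.48.
|M| = 43.48.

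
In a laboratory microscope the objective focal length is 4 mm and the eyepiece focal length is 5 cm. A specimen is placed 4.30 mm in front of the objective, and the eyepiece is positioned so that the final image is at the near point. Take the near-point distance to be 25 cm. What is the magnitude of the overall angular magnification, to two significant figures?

Convert to cm: f_obj = 4 mm = 0.4 cm; d_o = 4.30 mm = 0.43 cm.
Objective: 1/d_i = 1/f_obj - 1/d_o = 1/0.4 - 1/0.43 = 0.17442 cm^-1, so d_i = 5.733 cm.
m_obj = -d_i/d_o = -5.733/0.43 = -13.333.
Eyepiece angular magnification (image at near point): M_eye = 1 + D/f_e = 1 + 25/5 = 6.000.
Overall M = m_obj x M_eye = (-13.333)(6.000) = -80.00.
|M| = 80.00.

80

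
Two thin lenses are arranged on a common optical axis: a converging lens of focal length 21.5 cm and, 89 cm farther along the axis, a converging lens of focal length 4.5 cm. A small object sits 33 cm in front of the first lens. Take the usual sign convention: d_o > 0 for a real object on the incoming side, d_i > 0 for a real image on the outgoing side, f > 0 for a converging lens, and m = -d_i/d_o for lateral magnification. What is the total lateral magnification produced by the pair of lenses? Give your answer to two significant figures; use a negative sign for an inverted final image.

0.37

Applying the thin-lens equation to the first lens, 1/21.5 = 1/33 + 1/d_i1, which gives d_i1 = 61.696 cm.
Its lateral magnification is m_1 = -d_i1/d_o1 = -(61.696)/33 = -1.8696.
That image sits 27.304 cm in front of the second lens, so d_o2 = 27.304 cm.
Applying the thin-lens equation again with f_2 = 4.5 cm and d_o2 = 27.304 cm gives d_i2 = 5.388 cm.
m_2 = -(5.388)/(27.304) = -0.1973.
The system's lateral magnification is m_1 m_2 = (-1.8696)(-0.1973) = 0.3689.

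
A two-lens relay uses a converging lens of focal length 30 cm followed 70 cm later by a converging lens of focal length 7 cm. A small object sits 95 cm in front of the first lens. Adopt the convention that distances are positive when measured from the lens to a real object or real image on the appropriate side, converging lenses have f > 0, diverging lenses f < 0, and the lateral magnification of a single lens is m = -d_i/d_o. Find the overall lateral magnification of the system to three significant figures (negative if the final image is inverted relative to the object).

0.169

Lens 1: 1/d_i1 = 1/f_1 - 1/d_o1 = 1/30 - 1/95 = 0.02281 cm^-1, so d_i1 = 43.846 cm.
m_1 = -(43.846)/95 = -0.4615.
The intermediate image is 43.846 cm to the right of lens 1, so d_o2 = L - d_i1 = 70 - 43.846 = 26.154 cm.
Lens 2: 1/d_i2 = 1/f_2 - 1/d_o2 = 1/7 - 1/(26.154) = 0.10462 cm^-1, so d_i2 = 9.558 cm.
m_2 = -(9.558)/(26.154) = -0.3655.
The system's lateral magnification is m_1 m_2 = (-0.4615)(-0.3655) = 0.1687.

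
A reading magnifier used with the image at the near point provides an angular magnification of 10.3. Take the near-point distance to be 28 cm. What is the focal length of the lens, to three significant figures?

3.01 cm

For the image at the near point, M = 1 + D/f.
f = D/(M - 1) = 28/(10.3 - 1) = 3.011 cm.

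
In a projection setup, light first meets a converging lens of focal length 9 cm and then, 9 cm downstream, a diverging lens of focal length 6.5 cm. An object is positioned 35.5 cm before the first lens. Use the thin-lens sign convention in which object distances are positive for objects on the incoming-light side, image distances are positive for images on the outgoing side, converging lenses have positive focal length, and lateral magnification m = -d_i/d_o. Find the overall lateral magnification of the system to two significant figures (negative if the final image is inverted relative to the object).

-0.64

First lens: d_i1 = 1/(1/9 - 1/35.5) = 12.057 cm.
m_1 = -(12.057)/35.5 = -0.3396.
Since 12.057 cm > 9 cm, the first image lies past the second lens and serves as a virtual object: d_o2 = L - d_i1 = -3.057 cm.
Second lens: d_i2 = 1/(1/(-6.5) - 1/(-3.057)) = 5.770 cm.
m_2 = -(5.770)/(-3.057) = 1.8877.
The system's lateral magnification is m_1 m_2 = (-0.3396)(1.8877) = -0.6411.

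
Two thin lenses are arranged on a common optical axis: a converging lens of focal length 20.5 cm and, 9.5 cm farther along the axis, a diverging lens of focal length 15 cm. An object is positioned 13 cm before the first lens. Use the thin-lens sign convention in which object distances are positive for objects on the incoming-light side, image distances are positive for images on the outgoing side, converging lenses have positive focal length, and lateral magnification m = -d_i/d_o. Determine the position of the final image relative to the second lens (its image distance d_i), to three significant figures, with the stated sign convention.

-11.3 cm

Applying the thin-lens equation to the first lens, 1/20.5 = 1/13 + 1/d_i1, which gives d_i1 = -35.533 cm.
With d_i1 < 0 the first image is virtual and lies on the object side; the object distance for lens 2 is d_o2 = 9.5 - (-35.533) = 45.033 cm.
Applying the thin-lens equation again with f_2 = -15 cm and d_o2 = 45.033 cm gives d_i2 = -11.252 cm.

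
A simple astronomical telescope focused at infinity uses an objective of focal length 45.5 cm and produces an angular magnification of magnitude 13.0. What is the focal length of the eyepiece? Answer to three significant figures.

|M| = f_obj/f_eye, so f_eye = f_obj/|M| = 45.5/13.0 = 3.500 cm.

3.50 cm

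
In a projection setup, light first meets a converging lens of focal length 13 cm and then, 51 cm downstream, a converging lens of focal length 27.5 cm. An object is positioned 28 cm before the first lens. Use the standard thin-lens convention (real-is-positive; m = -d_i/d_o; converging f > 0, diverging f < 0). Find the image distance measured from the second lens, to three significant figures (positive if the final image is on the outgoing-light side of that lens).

Applying the thin-lens equation to the first lens, 1/13 = 1/28 + 1/d_i1, which gives d_i1 = 24.267 cm.
Object distance for lens 2: d_o2 = 51 - 24.267 = 26.733 cm.
Applying the thin-lens equation again with f_2 = 27.5 cm and d_o2 = 26.733 cm gives d_i2 = -958.913 cm.

-959 cm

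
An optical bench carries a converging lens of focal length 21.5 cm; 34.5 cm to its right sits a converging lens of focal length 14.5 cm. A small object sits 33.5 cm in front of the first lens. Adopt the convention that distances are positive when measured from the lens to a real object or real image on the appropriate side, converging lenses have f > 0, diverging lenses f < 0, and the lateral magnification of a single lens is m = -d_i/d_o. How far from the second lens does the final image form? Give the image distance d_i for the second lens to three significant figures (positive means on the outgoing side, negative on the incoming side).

Lens 1: 1/d_i1 = 1/f_1 - 1/d_o1 = 1/21.5 - 1/33.5 = 0.01666 cm^-1, so d_i1 = 60.021 cm.
This image would form 60.021 cm past lens 1, i.e. 25.521 cm beyond lens 2, so it is a virtual object for lens 2: d_o2 = 34.5 - 60.021 = -25.521 cm.
Lens 2: 1/d_i2 = 1/f_2 - 1/d_o2 = 1/14.5 - 1/(-25.521) = 0.10815 cm^-1, so d_i2 = 9.246 cm.

9.25 cm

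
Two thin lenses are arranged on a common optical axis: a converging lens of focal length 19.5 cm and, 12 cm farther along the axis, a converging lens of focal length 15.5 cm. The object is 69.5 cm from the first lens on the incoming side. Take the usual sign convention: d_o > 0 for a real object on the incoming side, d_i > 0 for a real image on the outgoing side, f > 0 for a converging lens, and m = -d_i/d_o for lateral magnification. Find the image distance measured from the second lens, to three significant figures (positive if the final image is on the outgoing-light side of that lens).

7.65 cm

First lens: d_i1 = 1/(1/19.5 - 1/69.5) = 27.105 cm.
This image would form 27.105 cm past lens 1, i.e. 15.105 cm beyond lens 2, so it is a virtual object for lens 2: d_o2 = 12 - 27.105 = -15.105 cm.
Second lens: d_i2 = 1/(1/15.5 - 1/(-15.105)) = 7.650 cm.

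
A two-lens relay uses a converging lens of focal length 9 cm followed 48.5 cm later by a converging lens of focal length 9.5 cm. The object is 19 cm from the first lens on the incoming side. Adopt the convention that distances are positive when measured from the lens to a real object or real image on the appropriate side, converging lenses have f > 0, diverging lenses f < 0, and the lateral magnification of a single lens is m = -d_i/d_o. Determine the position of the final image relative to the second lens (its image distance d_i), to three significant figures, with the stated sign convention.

Lens 1: 1/d_i1 = 1/f_1 - 1/d_o1 = 1/9 - 1/19 = 0.05848 cm^-1, so d_i1 = 17.100 cm.
That image sits 31.400 cm in front of the second lens, so d_o2 = 31.400 cm.
Lens 2: 1/d_i2 = 1/f_2 - 1/d_o2 = 1/9.5 - 1/(31.400) = 0.07342 cm^-1, so d_i2 = 13.621 cm.

13.6 cm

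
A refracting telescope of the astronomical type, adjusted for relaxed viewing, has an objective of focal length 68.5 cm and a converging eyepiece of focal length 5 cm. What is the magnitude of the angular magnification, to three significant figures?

|M| = f_obj/|f_eye| = 68.5/5 = 13.700.

13.7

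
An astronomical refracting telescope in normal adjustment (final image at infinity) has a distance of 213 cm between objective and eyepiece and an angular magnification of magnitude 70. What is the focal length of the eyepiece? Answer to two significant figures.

3.0 cm

In normal adjustment the tube length equals f_obj + f_eye and |M| = f_obj/f_eye.
So f_obj = 70 f_eye and 70 f_eye + f_eye = 213 cm, giving f_eye = 213/71 = 3.000 cm and f_obj = 210.000 cm.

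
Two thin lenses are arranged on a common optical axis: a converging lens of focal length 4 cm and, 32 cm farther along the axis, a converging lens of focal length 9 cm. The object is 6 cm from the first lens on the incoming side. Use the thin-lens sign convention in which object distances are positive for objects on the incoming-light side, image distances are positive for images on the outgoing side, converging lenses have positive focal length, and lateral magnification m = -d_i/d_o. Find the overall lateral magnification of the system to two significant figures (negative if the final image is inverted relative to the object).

1.6

First lens: d_i1 = 1/(1/4 - 1/6) = 12.000 cm.
m_1 = -(12.000)/6 = -2.0000.
The intermediate image is 12.000 cm to the right of lens 1, so d_o2 = L - d_i1 = 32 - 12.000 = 20.000 cm.
Second lens: d_i2 = 1/(1/9 - 1/(20.000)) = 16.364 cm.
m_2 = -(16.364)/(20.000) = -0.8182.
Total m = m_1 x m_2 = (-2.0000)(-0.8182) = 1.6364.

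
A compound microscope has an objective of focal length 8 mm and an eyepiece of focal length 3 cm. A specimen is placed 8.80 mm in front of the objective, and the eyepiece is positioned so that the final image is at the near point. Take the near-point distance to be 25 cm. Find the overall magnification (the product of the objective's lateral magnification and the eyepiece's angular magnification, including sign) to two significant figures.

Convert to cm: f_obj = 8 mm = 0.8 cm; d_o = 8.80 mm = 0.88 cm.
Objective: 1/d_i = 1/f_obj - 1/d_o = 1/0.8 - 1/0.88 = 0.11364 cm^-1, so d_i = 8.800 cm.
m_obj = -d_i/d_o = -8.800/0.88 = -10.000.
Eyepiece angular magnification (image at near point): M_eye = 1 + D/f_e = 1 + 25/3 = 9.333.
Overall M = m_obj x M_eye = (-10.000)(9.333) = -93.33.

-93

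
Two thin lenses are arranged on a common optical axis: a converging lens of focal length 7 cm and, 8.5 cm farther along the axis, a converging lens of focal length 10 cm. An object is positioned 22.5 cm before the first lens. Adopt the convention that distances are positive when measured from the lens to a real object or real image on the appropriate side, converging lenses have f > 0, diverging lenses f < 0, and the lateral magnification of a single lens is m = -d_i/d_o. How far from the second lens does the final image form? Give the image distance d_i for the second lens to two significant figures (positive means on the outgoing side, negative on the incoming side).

Lens 1: 1/d_i1 = 1/f_1 - 1/d_o1 = 1/7 - 1/22.5 = 0.09841 cm^-1, so d_i1 = 10.161 cm.
This image would form 10.161 cm past lens 1, i.e. 1.661 cm beyond lens 2, so it is a virtual object for lens 2: d_o2 = 8.5 - 10.161 = -1.661 cm.
Lens 2: 1/d_i2 = 1/f_2 - 1/d_o2 = 1/10 - 1/(-1.661) = 0.70194 cm^-1, so d_i2 = 1.425 cm.

1.4 cm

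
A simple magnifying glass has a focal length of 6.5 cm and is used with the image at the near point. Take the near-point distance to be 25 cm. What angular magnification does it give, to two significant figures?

4.8

M = 1 + D/f = 1 + 25/6.5 = 4.846.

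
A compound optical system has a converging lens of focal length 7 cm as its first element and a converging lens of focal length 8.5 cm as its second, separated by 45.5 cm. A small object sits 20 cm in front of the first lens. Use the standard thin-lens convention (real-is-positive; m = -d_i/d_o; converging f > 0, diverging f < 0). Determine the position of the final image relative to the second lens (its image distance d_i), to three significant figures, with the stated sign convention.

First lens: d_i1 = 1/(1/7 - 1/20) = 10.769 cm.
The intermediate image is 10.769 cm to the right of lens 1, so d_o2 = L - d_i1 = 45.5 - 10.769 = 34.731 cm.
Second lens: d_i2 = 1/(1/8.5 - 1/(34.731)) = 11.254 cm.

11.3 cm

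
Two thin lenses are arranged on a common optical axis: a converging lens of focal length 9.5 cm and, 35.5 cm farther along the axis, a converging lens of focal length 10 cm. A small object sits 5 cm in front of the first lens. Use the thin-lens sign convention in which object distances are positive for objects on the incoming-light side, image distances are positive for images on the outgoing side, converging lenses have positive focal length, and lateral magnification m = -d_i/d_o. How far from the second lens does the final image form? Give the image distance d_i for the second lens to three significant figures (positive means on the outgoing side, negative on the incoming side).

First lens: d_i1 = 1/(1/9.5 - 1/5) = -10.556 cm.
The intermediate image is virtual, 10.556 cm to the left of lens 1, so d_o2 = L - d_i1 = 35.5 - (-10.556) = 46.056 cm.
Second lens: d_i2 = 1/(1/10 - 1/(46.056)) = 12.773 cm.

12.8 cm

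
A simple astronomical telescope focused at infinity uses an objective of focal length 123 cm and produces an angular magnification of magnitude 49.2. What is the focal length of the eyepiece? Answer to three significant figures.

2.50 cm

|M| = f_obj/f_eye, so f_eye = f_obj/|M| = 123/49.2 = 2.500 cm.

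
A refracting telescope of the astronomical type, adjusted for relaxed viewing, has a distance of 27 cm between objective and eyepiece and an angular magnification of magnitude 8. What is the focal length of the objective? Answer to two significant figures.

24 cm

In normal adjustment the tube length equals f_obj + f_eye and |M| = f_obj/f_eye.
So f_obj = 8 f_eye and 8 f_eye + f_eye = 27 cm, giving f_eye = 27/9 = 3.000 cm and f_obj = 24.000 cm.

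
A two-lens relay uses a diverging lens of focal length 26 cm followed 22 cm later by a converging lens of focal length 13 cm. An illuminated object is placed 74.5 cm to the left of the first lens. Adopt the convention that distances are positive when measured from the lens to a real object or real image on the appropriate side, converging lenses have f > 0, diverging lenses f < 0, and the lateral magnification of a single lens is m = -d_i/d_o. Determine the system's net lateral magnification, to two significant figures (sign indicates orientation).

First lens: d_i1 = 1/(1/(-26) - 1/74.5) = -19.274 cm.
m_1 = -(-19.274)/74.5 = 0.2587.
The intermediate image is virtual, 19.274 cm to the left of lens 1, so d_o2 = L - d_i1 = 22 - (-19.274) = 41.274 cm.
Second lens: d_i2 = 1/(1/13 - 1/(41.274)) = 18.977 cm.
m_2 = -(18.977)/(41.274) = -0.4598.
The system's lateral magnification is m_1 m_2 = (0.2587)(-0.4598) = -0.1190.

-0.12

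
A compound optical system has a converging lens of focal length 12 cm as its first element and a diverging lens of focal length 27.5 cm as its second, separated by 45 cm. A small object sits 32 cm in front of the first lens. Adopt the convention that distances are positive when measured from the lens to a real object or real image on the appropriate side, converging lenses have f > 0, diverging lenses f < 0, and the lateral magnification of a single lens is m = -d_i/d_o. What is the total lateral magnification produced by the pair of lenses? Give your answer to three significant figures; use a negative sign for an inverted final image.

Applying the thin-lens equation to the first lens, 1/12 = 1/32 + 1/d_i1, which gives d_i1 = 19.200 cm.
Its lateral magnification is m_1 = -d_i1/d_o1 = -(19.200)/32 = -0.6000.
Object distance for lens 2: d_o2 = 45 - 19.200 = 25.800 cm.
Applying the thin-lens equation again with f_2 = -27.5 cm and d_o2 = 25.800 cm gives d_i2 = -13.311 cm.
m_2 = -(-13.311)/(25.800) = 0.5159.
The system's lateral magnification is m_1 m_2 = (-0.6000)(0.5159) = -0.3096.

-0.310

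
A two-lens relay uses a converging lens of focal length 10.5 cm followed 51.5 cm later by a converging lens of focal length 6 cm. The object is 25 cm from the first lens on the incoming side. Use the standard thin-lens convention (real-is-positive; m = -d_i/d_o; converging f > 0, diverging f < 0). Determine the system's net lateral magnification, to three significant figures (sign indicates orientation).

Lens 1: 1/d_i1 = 1/f_1 - 1/d_o1 = 1/10.5 - 1/25 = 0.05524 cm^-1, so d_i1 = 18.103 cm.
m_1 = -(18.103)/25 = -0.7241.
Object distance for lens 2: d_o2 = 51.5 - 18.103 = 33.397 cm.
Lens 2: 1/d_i2 = 1/f_2 - 1/d_o2 = 1/6 - 1/(33.397) = 0.13672 cm^-1, so d_i2 = 7.314 cm.
m_2 = -(7.314)/(33.397) = -0.2190.
The system's lateral magnification is m_1 m_2 = (-0.7241)(-0.2190) = 0.1586.

0.159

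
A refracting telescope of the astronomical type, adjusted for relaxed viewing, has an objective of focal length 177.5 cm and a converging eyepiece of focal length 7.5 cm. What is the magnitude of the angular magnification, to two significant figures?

|M| = f_obj/|f_eye| = 177.5/7.5 = 23.667.

24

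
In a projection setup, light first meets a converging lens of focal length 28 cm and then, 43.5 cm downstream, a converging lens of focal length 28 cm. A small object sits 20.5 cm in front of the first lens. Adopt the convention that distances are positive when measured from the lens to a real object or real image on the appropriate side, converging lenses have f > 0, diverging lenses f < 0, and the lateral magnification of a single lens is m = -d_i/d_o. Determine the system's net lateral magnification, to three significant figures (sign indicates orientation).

Lens 1: 1/d_i1 = 1/f_1 - 1/d_o1 = 1/28 - 1/20.5 = -0.01307 cm^-1, so d_i1 = -76.533 cm.
m_1 = -(-76.533)/20.5 = 3.7333.
The intermediate image is virtual, 76.533 cm to the left of lens 1, so d_o2 = L - d_i1 = 43.5 - (-76.533) = 120.033 cm.
Lens 2: 1/d_i2 = 1/f_2 - 1/d_o2 = 1/28 - 1/(120.033) = 0.02738 cm^-1, so d_i2 = 36.519 cm.
m_2 = -(36.519)/(120.033) = -0.3042.
Overall magnification: m = m_1 m_2 = -1.1358.

-1.14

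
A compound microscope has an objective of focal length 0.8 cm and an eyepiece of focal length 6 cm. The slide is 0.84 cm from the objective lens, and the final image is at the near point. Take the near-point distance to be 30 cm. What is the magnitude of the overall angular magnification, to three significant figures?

Objective: 1/d_i = 1/f_obj - 1/d_o = 1/0.8 - 1/0.84 = 0.05952 cm^-1, so d_i = 16.800 cm.
m_obj = -d_i/d_o = -16.800/0.84 = -20.000.
Eyepiece angular magnification (image at near point): M_eye = 1 + D/f_e = 1 + 30/6 = 6.000.
Overall M = m_obj x M_eye = (-20.000)(6.000) = -120.00.
|M| = 120.00.

120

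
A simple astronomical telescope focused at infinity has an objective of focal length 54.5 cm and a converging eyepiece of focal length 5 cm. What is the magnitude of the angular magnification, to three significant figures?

|M| = f_obj/|f_eye| = 54.5/5 = 10.900.

10.9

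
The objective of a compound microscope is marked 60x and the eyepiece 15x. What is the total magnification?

900

The overall magnification of a compound microscope is the product of the objective and eyepiece magnifications:
M = M_obj x M_eye = 60 x 15 = 900.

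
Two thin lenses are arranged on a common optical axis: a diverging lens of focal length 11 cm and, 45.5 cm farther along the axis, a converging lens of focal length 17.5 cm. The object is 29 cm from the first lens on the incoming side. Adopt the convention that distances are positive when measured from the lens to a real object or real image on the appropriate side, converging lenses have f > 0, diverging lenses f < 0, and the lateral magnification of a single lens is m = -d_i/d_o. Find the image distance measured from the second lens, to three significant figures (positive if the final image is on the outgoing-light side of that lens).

26.0 cm

Applying the thin-lens equation to the first lens, 1/(-11) = 1/29 + 1/d_i1, which gives d_i1 = -7.975 cm.
With d_i1 < 0 the first image is virtual and lies on the object side; the object distance for lens 2 is d_o2 = 45.5 - (-7.975) = 53.475 cm.
Applying the thin-lens equation again with f_2 = 17.5 cm and d_o2 = 53.475 cm gives d_i2 = 26.013 cm.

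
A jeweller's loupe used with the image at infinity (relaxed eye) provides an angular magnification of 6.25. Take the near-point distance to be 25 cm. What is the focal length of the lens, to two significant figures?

For the image at infinity, M = D/f.
f = D/M = 25/6.25 = 4.000 cm.

4.0 cm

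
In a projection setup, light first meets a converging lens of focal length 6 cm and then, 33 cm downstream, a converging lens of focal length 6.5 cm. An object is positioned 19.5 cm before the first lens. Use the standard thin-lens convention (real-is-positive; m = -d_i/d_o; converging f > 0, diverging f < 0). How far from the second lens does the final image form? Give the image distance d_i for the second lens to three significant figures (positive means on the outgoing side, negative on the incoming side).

8.87 cm

First lens: d_i1 = 1/(1/6 - 1/19.5) = 8.667 cm.
That image sits 24.333 cm in front of the second lens, so d_o2 = 24.333 cm.
Second lens: d_i2 = 1/(1/6.5 - 1/(24.333)) = 8.869 cm.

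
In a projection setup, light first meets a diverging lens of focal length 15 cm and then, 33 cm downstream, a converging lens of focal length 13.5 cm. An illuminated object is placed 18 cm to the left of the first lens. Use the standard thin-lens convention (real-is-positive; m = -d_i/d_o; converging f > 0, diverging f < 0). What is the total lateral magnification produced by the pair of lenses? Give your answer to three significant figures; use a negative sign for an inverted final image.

Applying the thin-lens equation to the first lens, 1/(-15) = 1/18 + 1/d_i1, which gives d_i1 = -8.182 cm.
Its lateral magnification is m_1 = -d_i1/d_o1 = -(-8.182)/18 = 0.4545.
The intermediate image is virtual, 8.182 cm to the left of lens 1, so d_o2 = L - d_i1 = 33 - (-8.182) = 41.182 cm.
Applying the thin-lens equation again with f_2 = 13.5 cm and d_o2 = 41.182 cm gives d_i2 = 20.084 cm.
m_2 = -(20.084)/(41.182) = -0.4877.
Overall magnification: m = m_1 m_2 = -0.2217.

-0.222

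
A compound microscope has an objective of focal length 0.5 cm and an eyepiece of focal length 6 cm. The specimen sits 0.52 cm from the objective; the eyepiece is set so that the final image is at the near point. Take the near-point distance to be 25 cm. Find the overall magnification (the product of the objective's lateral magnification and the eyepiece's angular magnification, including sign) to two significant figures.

Objective: 1/d_i = 1/f_obj - 1/d_o = 1/0.5 - 1/0.52 = 0.07692 cm^-1, so d_i = 13.000 cm.
m_obj = -d_i/d_o = -13.000/0.52 = -25.000.
Eyepiece angular magnification (image at near point): M_eye = 1 + D/f_e = 1 + 25/6 = 5.167.
Overall M = m_obj x M_eye = (-25.000)(5.167) = -129.17.

-130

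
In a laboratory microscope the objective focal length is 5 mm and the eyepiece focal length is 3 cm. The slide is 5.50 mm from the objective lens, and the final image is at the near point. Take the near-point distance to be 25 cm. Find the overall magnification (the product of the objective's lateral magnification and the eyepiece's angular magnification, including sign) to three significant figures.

-93.3

Convert to cm: f_obj = 5 mm = 0.5 cm; d_o = 5.50 mm = 0.55 cm.
Objective: 1/d_i = 1/f_obj - 1/d_o = 1/0.5 - 1/0.55 = 0.18182 cm^-1, so d_i = 5.500 cm.
m_obj = -d_i/d_o = -5.500/0.55 = -10.000.
Eyepiece angular magnification (image at near point): M_eye = 1 + D/f_e = 1 + 25/3 = 9.333.
Overall M = m_obj x M_eye = (-10.000)(9.333) = -93.33.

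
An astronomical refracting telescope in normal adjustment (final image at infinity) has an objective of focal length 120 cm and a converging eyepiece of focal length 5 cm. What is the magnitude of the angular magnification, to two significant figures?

24

|M| = f_obj/|f_eye| = 120/5 = 24.000.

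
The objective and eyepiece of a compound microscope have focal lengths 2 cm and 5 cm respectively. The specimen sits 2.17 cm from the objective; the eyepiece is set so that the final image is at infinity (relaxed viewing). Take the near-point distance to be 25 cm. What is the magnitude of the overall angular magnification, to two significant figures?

59

Objective: 1/d_i = 1/f_obj - 1/d_o = 1/2 - 1/2.17 = 0.03917 cm^-1, so d_i = 25.529 cm.
m_obj = -d_i/d_o = -25.529/2.17 = -11.765.
Eyepiece angular magnification (image at infinity): M_eye = D/f_e = 25/5 = 5.000.
Overall M = m_obj x M_eye = (-11.765)(5.000) = -58.82.
|M| = 58.82.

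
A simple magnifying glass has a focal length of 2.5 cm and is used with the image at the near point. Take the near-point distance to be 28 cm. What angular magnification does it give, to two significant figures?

M = 1 + D/f = 1 + 28/2.5 = 12.200.

12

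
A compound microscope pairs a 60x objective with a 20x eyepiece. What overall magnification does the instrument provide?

The overall magnification of a compound microscope is the product of the objective and eyepiece magnifications:
M = M_obj x M_eye = 60 x 20 = 1200.

1200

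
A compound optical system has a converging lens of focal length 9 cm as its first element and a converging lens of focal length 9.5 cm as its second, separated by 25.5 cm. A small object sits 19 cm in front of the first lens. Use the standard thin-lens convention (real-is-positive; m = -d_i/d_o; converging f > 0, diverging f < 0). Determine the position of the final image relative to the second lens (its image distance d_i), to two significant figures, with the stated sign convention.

First lens: d_i1 = 1/(1/9 - 1/19) = 17.100 cm.
The intermediate image is 17.100 cm to the right of lens 1, so d_o2 = L - d_i1 = 25.5 - 17.100 = 8.400 cm.
Second lens: d_i2 = 1/(1/9.5 - 1/(8.400)) = -72.545 cm.

-73 cm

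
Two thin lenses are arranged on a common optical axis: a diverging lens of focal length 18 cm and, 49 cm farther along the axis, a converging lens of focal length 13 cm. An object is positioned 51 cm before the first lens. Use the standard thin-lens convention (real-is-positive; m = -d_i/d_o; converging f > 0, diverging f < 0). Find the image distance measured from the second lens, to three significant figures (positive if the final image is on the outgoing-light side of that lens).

16.4 cm

Applying the thin-lens equation to the first lens, 1/(-18) = 1/51 + 1/d_i1, which gives d_i1 = -13.304 cm.
The intermediate image is virtual, 13.304 cm to the left of lens 1, so d_o2 = L - d_i1 = 49 - (-13.304) = 62.304 cm.
Applying the thin-lens equation again with f_2 = 13 cm and d_o2 = 62.304 cm gives d_i2 = 16.428 cm.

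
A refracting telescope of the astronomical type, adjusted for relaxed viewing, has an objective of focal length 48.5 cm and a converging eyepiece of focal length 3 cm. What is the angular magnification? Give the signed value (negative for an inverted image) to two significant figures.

M = -f_obj/f_eye = -48.5/(3) = -16.167.

-16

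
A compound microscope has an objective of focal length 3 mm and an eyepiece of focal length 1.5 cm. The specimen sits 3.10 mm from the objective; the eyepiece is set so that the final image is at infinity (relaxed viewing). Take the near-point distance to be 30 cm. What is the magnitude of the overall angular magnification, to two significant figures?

Convert to cm: f_obj = 3 mm = 0.3 cm; d_o = 3.10 mm = 0.31 cm.
Objective: 1/d_i = 1/f_obj - 1/d_o = 1/0.3 - 1/0.31 = 0.10753 cm^-1, so d_i = 9.300 cm.
m_obj = -d_i/d_o = -9.300/0.31 = -30.000.
Eyepiece angular magnification (image at infinity): M_eye = D/f_e = 30/1.5 = 20.000.
Overall M = m_obj x M_eye = (-30.000)(20.000) = -600.00.
|M| = 600.00.

600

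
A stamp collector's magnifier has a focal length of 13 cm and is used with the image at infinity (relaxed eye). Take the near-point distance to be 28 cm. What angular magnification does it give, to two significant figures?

M = D/f = 28/13 = 2.154.

2.2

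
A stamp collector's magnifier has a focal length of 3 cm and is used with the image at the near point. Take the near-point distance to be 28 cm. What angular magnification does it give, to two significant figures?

M = 1 + D/f = 1 + 28/3 = 10.333.

10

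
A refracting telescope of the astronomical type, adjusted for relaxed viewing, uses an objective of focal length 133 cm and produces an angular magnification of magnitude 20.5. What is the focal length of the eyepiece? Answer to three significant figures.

6.49 cm

|M| = f_obj/f_eye, so f_eye = f_obj/|M| = 133/20.5 = 6.488 cm.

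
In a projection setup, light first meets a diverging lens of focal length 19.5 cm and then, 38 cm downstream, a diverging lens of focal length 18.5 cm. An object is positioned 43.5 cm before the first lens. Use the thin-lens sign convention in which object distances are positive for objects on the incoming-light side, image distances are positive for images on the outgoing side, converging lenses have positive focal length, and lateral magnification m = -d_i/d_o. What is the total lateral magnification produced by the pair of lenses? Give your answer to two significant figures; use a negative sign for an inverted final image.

0.082

First lens: d_i1 = 1/(1/(-19.5) - 1/43.5) = -13.464 cm.
m_1 = -(-13.464)/43.5 = 0.3095.
With d_i1 < 0 the first image is virtual and lies on the object side; the object distance for lens 2 is d_o2 = 38 - (-13.464) = 51.464 cm.
Second lens: d_i2 = 1/(1/(-18.5) - 1/(51.464)) = -13.608 cm.
m_2 = -(-13.608)/(51.464) = 0.2644.
Overall magnification: m = m_1 m_2 = 0.0818.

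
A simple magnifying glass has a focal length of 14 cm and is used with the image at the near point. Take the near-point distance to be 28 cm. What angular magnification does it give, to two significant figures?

3.0

M = 1 + D/f = 1 + 28/14 = 3.000.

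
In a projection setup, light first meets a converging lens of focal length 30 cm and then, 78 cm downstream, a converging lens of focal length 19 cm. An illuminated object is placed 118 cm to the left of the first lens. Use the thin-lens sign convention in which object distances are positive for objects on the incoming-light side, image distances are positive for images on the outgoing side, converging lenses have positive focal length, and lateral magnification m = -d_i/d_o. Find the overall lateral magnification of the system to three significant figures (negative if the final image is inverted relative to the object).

Applying the thin-lens equation to the first lens, 1/30 = 1/118 + 1/d_i1, which gives d_i1 = 40.227 cm.
Its lateral magnification is m_1 = -d_i1/d_o1 = -(40.227)/118 = -0.3409.
Object distance for lens 2: d_o2 = 78 - 40.227 = 37.773 cm.
Applying the thin-lens equation again with f_2 = 19 cm and d_o2 = 37.773 cm gives d_i2 = 38.230 cm.
m_2 = -(38.230)/(37.773) = -1.0121.
Total m = m_1 x m_2 = (-0.3409)(-1.0121) = 0.3450.

0.345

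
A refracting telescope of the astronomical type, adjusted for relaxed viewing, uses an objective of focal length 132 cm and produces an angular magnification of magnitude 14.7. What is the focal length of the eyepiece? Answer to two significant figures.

|M| = f_obj/f_eye, so f_eye = f_obj/|M| = 132/14.7 = 8.980 cm.

9.0 cm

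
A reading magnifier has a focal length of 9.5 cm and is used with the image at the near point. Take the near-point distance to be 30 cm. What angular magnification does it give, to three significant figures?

M = 1 + D/f = 1 + 30/9.5 = 4.158.

4.16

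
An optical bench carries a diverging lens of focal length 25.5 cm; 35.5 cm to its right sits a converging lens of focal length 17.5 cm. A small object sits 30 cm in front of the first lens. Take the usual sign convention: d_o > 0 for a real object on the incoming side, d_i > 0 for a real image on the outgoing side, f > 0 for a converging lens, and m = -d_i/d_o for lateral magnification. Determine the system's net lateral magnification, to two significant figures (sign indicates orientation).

Lens 1: 1/d_i1 = 1/f_1 - 1/d_o1 = 1/(-25.5) - 1/30 = -0.07255 cm^-1, so d_i1 = -13.784 cm.
m_1 = -(-13.784)/30 = 0.4595.
With d_i1 < 0 the first image is virtual and lies on the object side; the object distance for lens 2 is d_o2 = 35.5 - (-13.784) = 49.284 cm.
Lens 2: 1/d_i2 = 1/f_2 - 1/d_o2 = 1/17.5 - 1/(49.284) = 0.03685 cm^-1, so d_i2 = 27.135 cm.
m_2 = -(27.135)/(49.284) = -0.5506.
Total m = m_1 x m_2 = (0.4595)(-0.5506) = -0.2530.

-0.25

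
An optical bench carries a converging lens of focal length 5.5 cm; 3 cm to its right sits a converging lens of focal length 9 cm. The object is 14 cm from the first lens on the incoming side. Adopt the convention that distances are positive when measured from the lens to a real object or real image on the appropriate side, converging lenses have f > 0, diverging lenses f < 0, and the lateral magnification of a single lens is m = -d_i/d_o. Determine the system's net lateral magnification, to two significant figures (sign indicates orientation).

Applying the thin-lens equation to the first lens, 1/5.5 = 1/14 + 1/d_i1, which gives d_i1 = 9.059 cm.
Its lateral magnification is m_1 = -d_i1/d_o1 = -(9.059)/14 = -0.6471.
Since 9.059 cm > 3 cm, the first image lies past the second lens and serves as a virtual object: d_o2 = L - d_i1 = -6.059 cm.
Applying the thin-lens equation again with f_2 = 9 cm and d_o2 = -6.059 cm gives d_i2 = 3.621 cm.
m_2 = -(3.621)/(-6.059) = 0.5977.
The system's lateral magnification is m_1 m_2 = (-0.6471)(0.5977) = -0.3867.

-0.39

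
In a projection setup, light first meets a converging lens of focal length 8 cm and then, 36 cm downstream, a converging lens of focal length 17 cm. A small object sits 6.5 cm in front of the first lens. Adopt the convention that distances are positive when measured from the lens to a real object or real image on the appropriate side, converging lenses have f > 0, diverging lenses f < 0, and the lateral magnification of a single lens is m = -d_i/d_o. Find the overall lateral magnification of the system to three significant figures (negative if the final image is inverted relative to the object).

Applying the thin-lens equation to the first lens, 1/8 = 1/6.5 + 1/d_i1, which gives d_i1 = -34.667 cm.
Its lateral magnification is m_1 = -d_i1/d_o1 = -(-34.667)/6.5 = 5.3333.
The intermediate image is virtual, 34.667 cm to the left of lens 1, so d_o2 = L - d_i1 = 36 - (-34.667) = 70.667 cm.
Applying the thin-lens equation again with f_2 = 17 cm and d_o2 = 70.667 cm gives d_i2 = 22.385 cm.
m_2 = -(22.385)/(70.667) = -0.3168.
Total m = m_1 x m_2 = (5.3333)(-0.3168) = -1.6894.

-1.69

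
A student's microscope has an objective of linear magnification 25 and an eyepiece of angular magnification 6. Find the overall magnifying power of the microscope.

The overall magnification of a compound microscope is the product of the objective and eyepiece magnifications:
M = M_obj x M_eye = 25 x 6 = 150.

150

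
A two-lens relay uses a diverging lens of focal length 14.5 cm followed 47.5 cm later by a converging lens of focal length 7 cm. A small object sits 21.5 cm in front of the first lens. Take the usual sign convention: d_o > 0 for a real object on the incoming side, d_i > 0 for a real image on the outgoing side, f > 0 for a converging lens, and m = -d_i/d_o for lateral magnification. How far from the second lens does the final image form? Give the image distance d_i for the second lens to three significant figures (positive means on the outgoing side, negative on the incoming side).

8.00 cm

First lens: d_i1 = 1/(1/(-14.5) - 1/21.5) = -8.660 cm.
With d_i1 < 0 the first image is virtual and lies on the object side; the object distance for lens 2 is d_o2 = 47.5 - (-8.660) = 56.160 cm.
Second lens: d_i2 = 1/(1/7 - 1/(56.160)) = 7.997 cm.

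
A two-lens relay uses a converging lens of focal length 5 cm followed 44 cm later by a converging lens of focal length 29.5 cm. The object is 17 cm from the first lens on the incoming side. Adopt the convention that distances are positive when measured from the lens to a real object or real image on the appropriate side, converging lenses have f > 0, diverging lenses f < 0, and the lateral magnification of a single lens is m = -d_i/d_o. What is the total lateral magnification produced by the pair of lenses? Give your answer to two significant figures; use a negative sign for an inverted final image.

1.7

First lens: d_i1 = 1/(1/5 - 1/17) = 7.083 cm.
m_1 = -(7.083)/17 = -0.4167.
Object distance for lens 2: d_o2 = 44 - 7.083 = 36.917 cm.
Second lens: d_i2 = 1/(1/29.5 - 1/(36.917)) = 146.837 cm.
m_2 = -(146.837)/(36.917) = -3.9775.
Overall magnification: m = m_1 m_2 = 1.6573.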